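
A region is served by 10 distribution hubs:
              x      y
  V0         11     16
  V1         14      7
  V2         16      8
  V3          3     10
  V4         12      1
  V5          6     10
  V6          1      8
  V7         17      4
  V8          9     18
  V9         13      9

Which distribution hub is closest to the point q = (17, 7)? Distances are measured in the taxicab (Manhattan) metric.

d(q,V0) = 6 + 9 = 15
d(q,V1) = 3 + 0 = 3
d(q,V2) = 1 + 1 = 2
d(q,V3) = 14 + 3 = 17
d(q,V4) = 5 + 6 = 11
d(q,V5) = 11 + 3 = 14
d(q,V6) = 16 + 1 = 17
d(q,V7) = 0 + 3 = 3
d(q,V8) = 8 + 11 = 19
d(q,V9) = 4 + 2 = 6
Minimum is at V2.

V2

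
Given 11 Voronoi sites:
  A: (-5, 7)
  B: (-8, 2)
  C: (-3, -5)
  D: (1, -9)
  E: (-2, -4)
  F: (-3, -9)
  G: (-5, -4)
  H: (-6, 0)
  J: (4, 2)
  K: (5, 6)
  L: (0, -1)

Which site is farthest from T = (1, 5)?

Since √ is increasing, it suffices to compare squared distances:
|TA|² = (1−(-5))² + (5−7)² = 36 + 4 = 40
|TB|² = (1−(-8))² + (5−2)² = 81 + 9 = 90
|TC|² = (1−(-3))² + (5−(-5))² = 16 + 100 = 116
|TD|² = (1−1)² + (5−(-9))² = 0 + 196 = 196
|TE|² = (1−(-2))² + (5−(-4))² = 9 + 81 = 90
|TF|² = (1−(-3))² + (5−(-9))² = 16 + 196 = 212
|TG|² = (1−(-5))² + (5−(-4))² = 36 + 81 = 117
|TH|² = (1−(-6))² + (5−0)² = 49 + 25 = 74
|TJ|² = (1−4)² + (5−2)² = 9 + 9 = 18
|TK|² = (1−5)² + (5−6)² = 16 + 1 = 17
|TL|² = (1−0)² + (5−(-1))² = 1 + 36 = 37
The largest is to F.

F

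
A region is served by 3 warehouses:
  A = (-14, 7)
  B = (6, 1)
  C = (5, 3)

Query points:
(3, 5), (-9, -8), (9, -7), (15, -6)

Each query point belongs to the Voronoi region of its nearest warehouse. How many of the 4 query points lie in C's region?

1

(3, 5) — d² to each: A:293, B:25, C:8 → nearest is C
(-9, -8) — d² to each: A:250, B:306, C:317 → nearest is A
(9, -7) — d² to each: A:725, B:73, C:116 → nearest is B
(15, -6) — d² to each: A:1010, B:130, C:181 → nearest is B
1 of the 4 points has C as nearest.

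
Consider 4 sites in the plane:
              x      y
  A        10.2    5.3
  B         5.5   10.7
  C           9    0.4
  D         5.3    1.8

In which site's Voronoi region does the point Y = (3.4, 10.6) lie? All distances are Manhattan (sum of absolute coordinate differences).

B

d(Y,A) = 6.8 + 5.3 = 12.1
d(Y,B) = 2.1 + 0.1 = 2.2
d(Y,C) = 5.6 + 10.2 = 15.8
d(Y,D) = 1.9 + 8.8 = 10.7
Minimum is at B.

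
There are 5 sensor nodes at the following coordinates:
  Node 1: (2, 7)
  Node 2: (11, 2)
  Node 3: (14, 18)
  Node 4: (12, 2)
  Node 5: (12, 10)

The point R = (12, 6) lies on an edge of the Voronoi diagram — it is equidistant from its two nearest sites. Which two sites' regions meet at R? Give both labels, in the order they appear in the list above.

Squared distances from R to each site:
d²(R, Node 1) = 100 + 1 = 101
d²(R, Node 2) = 1 + 16 = 17
d²(R, Node 3) = 4 + 144 = 148
d²(R, Node 4) = 0 + 16 = 16
d²(R, Node 5) = 0 + 16 = 16
R is equidistant from Node 4 and Node 5 (both at squared distance 16), and every other site is strictly farther — so R lies on the Node 4–Node 5 Voronoi edge.

Node 4 and Node 5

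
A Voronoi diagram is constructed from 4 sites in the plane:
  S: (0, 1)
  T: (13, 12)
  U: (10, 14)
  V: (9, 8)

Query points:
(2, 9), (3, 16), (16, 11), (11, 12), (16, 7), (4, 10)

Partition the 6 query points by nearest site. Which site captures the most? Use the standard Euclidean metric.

(2, 9) — d² to each: S:68, T:130, U:89, V:50 → nearest is V
(3, 16) — d² to each: S:234, T:116, U:53, V:100 → nearest is U
(16, 11) — d² to each: S:356, T:10, U:45, V:58 → nearest is T
(11, 12) — d² to each: S:242, T:4, U:5, V:20 → nearest is T
(16, 7) — d² to each: S:292, T:34, U:85, V:50 → nearest is T
(4, 10) — d² to each: S:97, T:85, U:52, V:29 → nearest is V
Tally — T:3, U:1, V:2. T captures the most (3).

T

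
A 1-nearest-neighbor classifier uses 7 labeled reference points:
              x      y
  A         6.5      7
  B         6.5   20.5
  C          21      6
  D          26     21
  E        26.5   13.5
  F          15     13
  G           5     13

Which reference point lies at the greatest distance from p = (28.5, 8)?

B

Since √ is increasing, it suffices to compare squared distances:
|pA|² = (28.5−6.5)² + (8−7)² = 484 + 1 = 485
|pB|² = (28.5−6.5)² + (8−20.5)² = 484 + 156.25 = 640.25
|pC|² = (28.5−21)² + (8−6)² = 56.25 + 4 = 60.25
|pD|² = (28.5−26)² + (8−21)² = 6.25 + 169 = 175.25
|pE|² = (28.5−26.5)² + (8−13.5)² = 4 + 30.25 = 34.25
|pF|² = (28.5−15)² + (8−13)² = 182.25 + 25 = 207.25
|pG|² = (28.5−5)² + (8−13)² = 552.25 + 25 = 577.25
The largest is to B.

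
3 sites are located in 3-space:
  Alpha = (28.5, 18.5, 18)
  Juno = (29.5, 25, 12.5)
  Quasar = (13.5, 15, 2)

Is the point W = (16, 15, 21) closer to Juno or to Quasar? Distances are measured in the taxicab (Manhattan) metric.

d(W, Juno) = |16−29.5| + |15−25| + |21−12.5| = 13.5 + 10 + 8.5 = 32
d(W, Quasar) = |16−13.5| + |15−15| + |21−2| = 2.5 + 0 + 19 = 21.5
32 > 21.5, so Quasar is closer.

Quasar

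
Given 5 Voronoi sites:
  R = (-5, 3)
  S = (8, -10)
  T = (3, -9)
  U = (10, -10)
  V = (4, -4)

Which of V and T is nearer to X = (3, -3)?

Compare squared distances:
|XV|² = (3−4)² + (-3−(-4))² = 1 + 1 = 2
|XT|² = (3−3)² + (-3−(-9))² = 0 + 36 = 36
2 < 36, so V is closer.

V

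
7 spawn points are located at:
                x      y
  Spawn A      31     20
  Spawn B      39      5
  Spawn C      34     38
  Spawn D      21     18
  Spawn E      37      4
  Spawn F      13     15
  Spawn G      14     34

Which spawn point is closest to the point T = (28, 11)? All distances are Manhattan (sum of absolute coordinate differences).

d(T, Spawn A) = |28−31| + |11−20| = 3 + 9 = 12
d(T, Spawn B) = |28−39| + |11−5| = 11 + 6 = 17
d(T, Spawn C) = |28−34| + |11−38| = 6 + 27 = 33
d(T, Spawn D) = |28−21| + |11−18| = 7 + 7 = 14
d(T, Spawn E) = |28−37| + |11−4| = 9 + 7 = 16
d(T, Spawn F) = |28−13| + |11−15| = 15 + 4 = 19
d(T, Spawn G) = |28−14| + |11−34| = 14 + 23 = 37
The smallest is to Spawn A, so T lies in the Voronoi region of Spawn A.

Spawn A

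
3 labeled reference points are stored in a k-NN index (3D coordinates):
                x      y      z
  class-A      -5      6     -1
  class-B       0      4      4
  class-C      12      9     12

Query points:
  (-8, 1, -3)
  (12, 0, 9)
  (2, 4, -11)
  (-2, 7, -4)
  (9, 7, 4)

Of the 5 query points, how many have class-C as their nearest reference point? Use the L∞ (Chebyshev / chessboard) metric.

2

(-8, 1, -3) — d to each: class-A:5, class-B:8, class-C:20 → nearest is class-A
(12, 0, 9) — d to each: class-A:17, class-B:12, class-C:9 → nearest is class-C
(2, 4, -11) — d to each: class-A:10, class-B:15, class-C:23 → nearest is class-A
(-2, 7, -4) — d to each: class-A:3, class-B:8, class-C:16 → nearest is class-A
(9, 7, 4) — d to each: class-A:14, class-B:9, class-C:8 → nearest is class-C
2 of the 5 points have class-C as nearest.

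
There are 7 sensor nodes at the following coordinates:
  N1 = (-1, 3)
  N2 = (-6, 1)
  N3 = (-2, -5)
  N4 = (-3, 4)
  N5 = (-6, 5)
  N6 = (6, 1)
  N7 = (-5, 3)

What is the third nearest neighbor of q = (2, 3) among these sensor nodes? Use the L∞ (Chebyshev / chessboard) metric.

d(q,N1) = max(3, 0) = 3
d(q,N2) = max(8, 2) = 8
d(q,N3) = max(4, 8) = 8
d(q,N4) = max(5, 1) = 5
d(q,N5) = max(8, 2) = 8
d(q,N6) = max(4, 2) = 4
d(q,N7) = max(7, 0) = 7
Sorted ascending: N1, N6, N4, N7, … — the third-nearest is N4.

N4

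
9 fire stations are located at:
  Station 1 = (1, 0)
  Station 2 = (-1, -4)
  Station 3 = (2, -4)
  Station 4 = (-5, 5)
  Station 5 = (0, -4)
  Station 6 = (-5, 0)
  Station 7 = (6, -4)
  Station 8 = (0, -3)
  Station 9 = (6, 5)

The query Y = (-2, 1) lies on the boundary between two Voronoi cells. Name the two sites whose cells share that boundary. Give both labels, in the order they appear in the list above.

Squared distances from Y to each site:
d²(Y, Station 1) = 9 + 1 = 10
d²(Y, Station 2) = 1 + 25 = 26
d²(Y, Station 3) = 16 + 25 = 41
d²(Y, Station 4) = 9 + 16 = 25
d²(Y, Station 5) = 4 + 25 = 29
d²(Y, Station 6) = 9 + 1 = 10
d²(Y, Station 7) = 64 + 25 = 89
d²(Y, Station 8) = 4 + 16 = 20
d²(Y, Station 9) = 64 + 16 = 80
Y is equidistant from Station 1 and Station 6 (both at squared distance 10), and every other site is strictly farther — so Y lies on the Station 1–Station 6 Voronoi edge.

Station 1 and Station 6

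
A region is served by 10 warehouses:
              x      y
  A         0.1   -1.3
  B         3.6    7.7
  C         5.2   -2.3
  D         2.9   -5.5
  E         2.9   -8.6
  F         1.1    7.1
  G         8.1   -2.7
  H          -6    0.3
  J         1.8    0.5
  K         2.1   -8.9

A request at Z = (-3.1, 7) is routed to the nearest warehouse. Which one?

Compare squared distances (the ordering matches that of the actual distances):
|ZA|² = (-3.1−0.1)² + (7−(-1.3))² = 10.24 + 68.89 = 79.13
|ZB|² = (-3.1−3.6)² + (7−7.7)² = 44.89 + 0.49 = 45.38
|ZC|² = (-3.1−5.2)² + (7−(-2.3))² = 68.89 + 86.49 = 155.38
|ZD|² = (-3.1−2.9)² + (7−(-5.5))² = 36 + 156.25 = 192.25
|ZE|² = (-3.1−2.9)² + (7−(-8.6))² = 36 + 243.36 = 279.36
|ZF|² = (-3.1−1.1)² + (7−7.1)² = 17.64 + 0.01 = 17.65
|ZG|² = (-3.1−8.1)² + (7−(-2.7))² = 125.44 + 94.09 = 219.53
|ZH|² = (-3.1−(-6))² + (7−0.3)² = 8.41 + 44.89 = 53.3
|ZJ|² = (-3.1−1.8)² + (7−0.5)² = 24.01 + 42.25 = 66.26
|ZK|² = (-3.1−2.1)² + (7−(-8.9))² = 27.04 + 252.81 = 279.85
Minimum is at F.

F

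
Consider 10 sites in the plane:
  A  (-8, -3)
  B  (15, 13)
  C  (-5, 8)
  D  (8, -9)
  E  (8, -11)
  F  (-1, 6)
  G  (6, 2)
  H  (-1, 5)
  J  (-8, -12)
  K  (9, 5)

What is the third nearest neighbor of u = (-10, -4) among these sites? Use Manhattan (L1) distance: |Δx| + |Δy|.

C

d(u,A) = |-10−(-8)| + |-4−(-3)| = 2 + 1 = 3
d(u,B) = |-10−15| + |-4−13| = 25 + 17 = 42
d(u,C) = |-10−(-5)| + |-4−8| = 5 + 12 = 17
d(u,D) = |-10−8| + |-4−(-9)| = 18 + 5 = 23
d(u,E) = |-10−8| + |-4−(-11)| = 18 + 7 = 25
d(u,F) = |-10−(-1)| + |-4−6| = 9 + 10 = 19
d(u,G) = |-10−6| + |-4−2| = 16 + 6 = 22
d(u,H) = |-10−(-1)| + |-4−5| = 9 + 9 = 18
d(u,J) = |-10−(-8)| + |-4−(-12)| = 2 + 8 = 10
d(u,K) = |-10−9| + |-4−5| = 19 + 9 = 28
Sorted ascending: A, J, C, H, … — the third-nearest is C.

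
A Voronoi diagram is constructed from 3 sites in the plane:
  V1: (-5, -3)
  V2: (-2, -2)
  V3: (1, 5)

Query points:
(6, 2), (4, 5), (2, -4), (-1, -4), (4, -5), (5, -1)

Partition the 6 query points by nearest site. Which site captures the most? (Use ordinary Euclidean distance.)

V2

(6, 2) — d² to each: V1:146, V2:80, V3:34 → nearest is V3
(4, 5) — d² to each: V1:145, V2:85, V3:9 → nearest is V3
(2, -4) — d² to each: V1:50, V2:20, V3:82 → nearest is V2
(-1, -4) — d² to each: V1:17, V2:5, V3:85 → nearest is V2
(4, -5) — d² to each: V1:85, V2:45, V3:109 → nearest is V2
(5, -1) — d² to each: V1:104, V2:50, V3:52 → nearest is V2
Tally — V2:4, V3:2. V2 captures the most (4).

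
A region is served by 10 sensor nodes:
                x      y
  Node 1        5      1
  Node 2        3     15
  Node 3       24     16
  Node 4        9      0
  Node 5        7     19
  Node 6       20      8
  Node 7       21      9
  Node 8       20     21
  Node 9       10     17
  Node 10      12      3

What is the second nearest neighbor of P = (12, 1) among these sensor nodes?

Squared Euclidean distances:
d²(P, Node 1) = (12−5)² + (1−1)² = 49 + 0 = 49
d²(P, Node 2) = (12−3)² + (1−15)² = 81 + 196 = 277
d²(P, Node 3) = (12−24)² + (1−16)² = 144 + 225 = 369
d²(P, Node 4) = (12−9)² + (1−0)² = 9 + 1 = 10
d²(P, Node 5) = (12−7)² + (1−19)² = 25 + 324 = 349
d²(P, Node 6) = (12−20)² + (1−8)² = 64 + 49 = 113
d²(P, Node 7) = (12−21)² + (1−9)² = 81 + 64 = 145
d²(P, Node 8) = (12−20)² + (1−21)² = 64 + 400 = 464
d²(P, Node 9) = (12−10)² + (1−17)² = 4 + 256 = 260
d²(P, Node 10) = (12−12)² + (1−3)² = 0 + 4 = 4
Sorted ascending: Node 10, Node 4, Node 1, … — the second-nearest is Node 4.

Node 4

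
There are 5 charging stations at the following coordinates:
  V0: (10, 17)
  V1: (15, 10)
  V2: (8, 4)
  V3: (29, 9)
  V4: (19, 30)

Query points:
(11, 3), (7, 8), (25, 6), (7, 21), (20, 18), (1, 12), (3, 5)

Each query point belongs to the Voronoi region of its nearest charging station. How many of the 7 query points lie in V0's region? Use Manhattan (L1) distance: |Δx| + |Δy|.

3

(11, 3) — d to each: V0:15, V1:11, V2:4, V3:24, V4:35 → nearest is V2
(7, 8) — d to each: V0:12, V1:10, V2:5, V3:23, V4:34 → nearest is V2
(25, 6) — d to each: V0:26, V1:14, V2:19, V3:7, V4:30 → nearest is V3
(7, 21) — d to each: V0:7, V1:19, V2:18, V3:34, V4:21 → nearest is V0
(20, 18) — d to each: V0:11, V1:13, V2:26, V3:18, V4:13 → nearest is V0
(1, 12) — d to each: V0:14, V1:16, V2:15, V3:31, V4:36 → nearest is V0
(3, 5) — d to each: V0:19, V1:17, V2:6, V3:30, V4:41 → nearest is V2
3 of the 7 points have V0 as nearest.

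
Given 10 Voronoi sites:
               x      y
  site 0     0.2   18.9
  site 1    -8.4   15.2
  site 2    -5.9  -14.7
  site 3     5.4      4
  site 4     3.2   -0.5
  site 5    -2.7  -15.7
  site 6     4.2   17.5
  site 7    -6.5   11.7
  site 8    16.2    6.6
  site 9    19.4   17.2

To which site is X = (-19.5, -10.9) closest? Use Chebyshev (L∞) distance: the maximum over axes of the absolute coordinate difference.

site 2

d(X, site 0) = max(19.7, 29.8) = 29.8
d(X, site 1) = max(11.1, 26.1) = 26.1
d(X, site 2) = max(13.6, 3.8) = 13.6
d(X, site 3) = max(24.9, 14.9) = 24.9
d(X, site 4) = max(22.7, 10.4) = 22.7
d(X, site 5) = max(16.8, 4.8) = 16.8
d(X, site 6) = max(23.7, 28.4) = 28.4
d(X, site 7) = max(13, 22.6) = 22.6
d(X, site 8) = max(35.7, 17.5) = 35.7
d(X, site 9) = max(38.9, 28.1) = 38.9
Minimum is at site 2.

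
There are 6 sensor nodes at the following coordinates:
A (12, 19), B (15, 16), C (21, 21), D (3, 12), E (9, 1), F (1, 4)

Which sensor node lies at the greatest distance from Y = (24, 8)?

F

Since √ is increasing, it suffices to compare squared distances:
|YA|² = (24−12)² + (8−19)² = 144 + 121 = 265
|YB|² = (24−15)² + (8−16)² = 81 + 64 = 145
|YC|² = (24−21)² + (8−21)² = 9 + 169 = 178
|YD|² = (24−3)² + (8−12)² = 441 + 16 = 457
|YE|² = (24−9)² + (8−1)² = 225 + 49 = 274
|YF|² = (24−1)² + (8−4)² = 529 + 16 = 545
The largest is to F.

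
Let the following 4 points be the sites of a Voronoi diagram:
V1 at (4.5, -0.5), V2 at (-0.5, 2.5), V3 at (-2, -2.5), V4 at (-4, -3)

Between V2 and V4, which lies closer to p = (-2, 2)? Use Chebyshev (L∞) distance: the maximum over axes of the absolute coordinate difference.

V2

d(p,V2) = max(1.5, 0.5) = 1.5
d(p,V4) = max(2, 5) = 5
1.5 < 5, so V2 is closer.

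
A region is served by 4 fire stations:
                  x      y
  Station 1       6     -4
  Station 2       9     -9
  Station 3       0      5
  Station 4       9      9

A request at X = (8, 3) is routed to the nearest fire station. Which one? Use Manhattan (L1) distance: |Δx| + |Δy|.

d(X, Station 1) = |8−6| + |3−(-4)| = 2 + 7 = 9
d(X, Station 2) = |8−9| + |3−(-9)| = 1 + 12 = 13
d(X, Station 3) = |8−0| + |3−5| = 8 + 2 = 10
d(X, Station 4) = |8−9| + |3−9| = 1 + 6 = 7
The smallest is to Station 4, so X lies in the Voronoi region of Station 4.

Station 4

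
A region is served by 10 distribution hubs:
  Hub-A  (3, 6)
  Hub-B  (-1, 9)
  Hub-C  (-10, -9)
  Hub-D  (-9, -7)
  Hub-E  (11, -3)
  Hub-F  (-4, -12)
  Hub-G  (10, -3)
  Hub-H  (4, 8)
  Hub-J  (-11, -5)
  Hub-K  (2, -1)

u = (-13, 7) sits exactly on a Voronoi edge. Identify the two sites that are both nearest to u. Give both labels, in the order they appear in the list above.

Squared distances from u to each site:
d²(u, Hub-A) = (-13−3)² + (7−6)² = 256 + 1 = 257
d²(u, Hub-B) = (-13−(-1))² + (7−9)² = 144 + 4 = 148
d²(u, Hub-C) = (-13−(-10))² + (7−(-9))² = 9 + 256 = 265
d²(u, Hub-D) = (-13−(-9))² + (7−(-7))² = 16 + 196 = 212
d²(u, Hub-E) = (-13−11)² + (7−(-3))² = 576 + 100 = 676
d²(u, Hub-F) = (-13−(-4))² + (7−(-12))² = 81 + 361 = 442
d²(u, Hub-G) = (-13−10)² + (7−(-3))² = 529 + 100 = 629
d²(u, Hub-H) = (-13−4)² + (7−8)² = 289 + 1 = 290
d²(u, Hub-J) = (-13−(-11))² + (7−(-5))² = 4 + 144 = 148
d²(u, Hub-K) = (-13−2)² + (7−(-1))² = 225 + 64 = 289
u is equidistant from Hub-B and Hub-J (both at squared distance 148), and every other site is strictly farther — so u lies on the Hub-B–Hub-J Voronoi edge.

Hub-B and Hub-J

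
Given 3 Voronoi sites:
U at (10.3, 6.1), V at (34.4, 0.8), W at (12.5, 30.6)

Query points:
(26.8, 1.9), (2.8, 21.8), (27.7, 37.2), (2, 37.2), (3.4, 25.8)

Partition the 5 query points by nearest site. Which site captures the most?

W

(26.8, 1.9) — d² to each: U:289.89, V:58.97, W:1028.18 → nearest is V
(2.8, 21.8) — d² to each: U:302.74, V:1439.56, W:171.53 → nearest is W
(27.7, 37.2) — d² to each: U:1269.97, V:1369.85, W:274.6 → nearest is W
(2, 37.2) — d² to each: U:1036.1, V:2374.72, W:153.81 → nearest is W
(3.4, 25.8) — d² to each: U:435.7, V:1586, W:105.85 → nearest is W
Tally — V:1, W:4. W captures the most (4).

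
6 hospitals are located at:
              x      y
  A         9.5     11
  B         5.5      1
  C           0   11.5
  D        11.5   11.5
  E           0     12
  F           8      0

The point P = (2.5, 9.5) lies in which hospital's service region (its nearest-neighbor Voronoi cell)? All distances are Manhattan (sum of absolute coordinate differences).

d(P,A) = |2.5−9.5| + |9.5−11| = 7 + 1.5 = 8.5
d(P,B) = |2.5−5.5| + |9.5−1| = 3 + 8.5 = 11.5
d(P,C) = |2.5−0| + |9.5−11.5| = 2.5 + 2 = 4.5
d(P,D) = |2.5−11.5| + |9.5−11.5| = 9 + 2 = 11
d(P,E) = |2.5−0| + |9.5−12| = 2.5 + 2.5 = 5
d(P,F) = |2.5−8| + |9.5−0| = 5.5 + 9.5 = 15
C is nearest.

C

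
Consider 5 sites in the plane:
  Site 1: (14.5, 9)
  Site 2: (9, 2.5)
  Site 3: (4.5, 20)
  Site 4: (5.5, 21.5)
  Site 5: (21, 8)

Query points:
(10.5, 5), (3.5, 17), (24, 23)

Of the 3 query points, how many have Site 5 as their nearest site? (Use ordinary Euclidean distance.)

1

(10.5, 5) — d² to each: Site 1:32, Site 2:8.5, Site 3:261, Site 4:297.25, Site 5:119.25 → nearest is Site 2
(3.5, 17) — d² to each: Site 1:185, Site 2:240.5, Site 3:10, Site 4:24.25, Site 5:387.25 → nearest is Site 3
(24, 23) — d² to each: Site 1:286.25, Site 2:645.25, Site 3:389.25, Site 4:344.5, Site 5:234 → nearest is Site 5
1 of the 3 points has Site 5 as nearest.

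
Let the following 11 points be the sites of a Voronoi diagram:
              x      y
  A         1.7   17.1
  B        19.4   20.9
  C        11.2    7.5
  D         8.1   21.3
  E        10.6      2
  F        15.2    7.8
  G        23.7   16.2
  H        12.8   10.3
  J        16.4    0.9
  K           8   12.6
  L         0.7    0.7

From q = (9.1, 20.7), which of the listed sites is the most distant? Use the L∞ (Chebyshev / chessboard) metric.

L

d(q,A) = max(7.4, 3.6) = 7.4
d(q,B) = max(10.3, 0.2) = 10.3
d(q,C) = max(2.1, 13.2) = 13.2
d(q,D) = max(1, 0.6) = 1
d(q,E) = max(1.5, 18.7) = 18.7
d(q,F) = max(6.1, 12.9) = 12.9
d(q,G) = max(14.6, 4.5) = 14.6
d(q,H) = max(3.7, 10.4) = 10.4
d(q,J) = max(7.3, 19.8) = 19.8
d(q,K) = max(1.1, 8.1) = 8.1
d(q,L) = max(8.4, 20) = 20
The largest is to L.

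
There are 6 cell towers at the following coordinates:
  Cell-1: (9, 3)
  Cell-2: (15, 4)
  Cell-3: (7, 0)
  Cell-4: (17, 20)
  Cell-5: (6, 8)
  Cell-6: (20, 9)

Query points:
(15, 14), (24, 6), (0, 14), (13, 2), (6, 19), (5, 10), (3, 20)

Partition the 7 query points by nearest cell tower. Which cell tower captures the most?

Cell-5

(15, 14) — d² to each: Cell-1:157, Cell-2:100, Cell-3:260, Cell-4:40, Cell-5:117, Cell-6:50 → nearest is Cell-4
(24, 6) — d² to each: Cell-1:234, Cell-2:85, Cell-3:325, Cell-4:245, Cell-5:328, Cell-6:25 → nearest is Cell-6
(0, 14) — d² to each: Cell-1:202, Cell-2:325, Cell-3:245, Cell-4:325, Cell-5:72, Cell-6:425 → nearest is Cell-5
(13, 2) — d² to each: Cell-1:17, Cell-2:8, Cell-3:40, Cell-4:340, Cell-5:85, Cell-6:98 → nearest is Cell-2
(6, 19) — d² to each: Cell-1:265, Cell-2:306, Cell-3:362, Cell-4:122, Cell-5:121, Cell-6:296 → nearest is Cell-5
(5, 10) — d² to each: Cell-1:65, Cell-2:136, Cell-3:104, Cell-4:244, Cell-5:5, Cell-6:226 → nearest is Cell-5
(3, 20) — d² to each: Cell-1:325, Cell-2:400, Cell-3:416, Cell-4:196, Cell-5:153, Cell-6:410 → nearest is Cell-5
Tally — Cell-2:1, Cell-4:1, Cell-5:4, Cell-6:1. Cell-5 captures the most (4).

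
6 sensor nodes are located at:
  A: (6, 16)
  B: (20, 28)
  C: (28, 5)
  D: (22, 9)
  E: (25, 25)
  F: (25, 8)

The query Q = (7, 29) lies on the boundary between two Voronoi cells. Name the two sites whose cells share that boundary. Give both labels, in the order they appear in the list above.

Squared distances from Q to each site:
|QA|² = (7−6)² + (29−16)² = 1 + 169 = 170
|QB|² = (7−20)² + (29−28)² = 169 + 1 = 170
|QC|² = (7−28)² + (29−5)² = 441 + 576 = 1017
|QD|² = (7−22)² + (29−9)² = 225 + 400 = 625
|QE|² = (7−25)² + (29−25)² = 324 + 16 = 340
|QF|² = (7−25)² + (29−8)² = 324 + 441 = 765
Q is equidistant from A and B (both at squared distance 170), and every other site is strictly farther — so Q lies on the A–B Voronoi edge.

A and B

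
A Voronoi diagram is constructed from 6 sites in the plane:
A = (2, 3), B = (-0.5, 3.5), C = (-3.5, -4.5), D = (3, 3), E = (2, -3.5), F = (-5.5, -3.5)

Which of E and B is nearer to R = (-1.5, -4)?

Compare squared distances:
|RE|² = (-1.5−2)² + (-4−(-3.5))² = 12.25 + 0.25 = 12.5
|RB|² = (-1.5−(-0.5))² + (-4−3.5)² = 1 + 56.25 = 57.25
12.5 < 57.25, so E is closer.

E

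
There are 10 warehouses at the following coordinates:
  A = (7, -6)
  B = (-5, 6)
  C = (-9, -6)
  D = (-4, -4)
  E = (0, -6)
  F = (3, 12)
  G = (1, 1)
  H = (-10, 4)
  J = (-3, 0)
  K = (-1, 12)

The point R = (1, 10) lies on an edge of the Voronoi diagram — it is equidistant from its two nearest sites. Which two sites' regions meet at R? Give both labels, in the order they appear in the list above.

F and K

Squared distances from R to each site:
|RA|² = (1−7)² + (10−(-6))² = 36 + 256 = 292
|RB|² = (1−(-5))² + (10−6)² = 36 + 16 = 52
|RC|² = (1−(-9))² + (10−(-6))² = 100 + 256 = 356
|RD|² = (1−(-4))² + (10−(-4))² = 25 + 196 = 221
|RE|² = (1−0)² + (10−(-6))² = 1 + 256 = 257
|RF|² = (1−3)² + (10−12)² = 4 + 4 = 8
|RG|² = (1−1)² + (10−1)² = 0 + 81 = 81
|RH|² = (1−(-10))² + (10−4)² = 121 + 36 = 157
|RJ|² = (1−(-3))² + (10−0)² = 16 + 100 = 116
|RK|² = (1−(-1))² + (10−12)² = 4 + 4 = 8
R is equidistant from F and K (both at squared distance 8), and every other site is strictly farther — so R lies on the F–K Voronoi edge.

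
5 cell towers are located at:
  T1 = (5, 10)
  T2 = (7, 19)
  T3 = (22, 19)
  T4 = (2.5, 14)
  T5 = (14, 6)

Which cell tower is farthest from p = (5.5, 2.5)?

T3

Compare squared distances (the ordering matches that of the actual distances):
|pT1|² = (5.5−5)² + (2.5−10)² = 0.25 + 56.25 = 56.5
|pT2|² = (5.5−7)² + (2.5−19)² = 2.25 + 272.25 = 274.5
|pT3|² = (5.5−22)² + (2.5−19)² = 272.25 + 272.25 = 544.5
|pT4|² = (5.5−2.5)² + (2.5−14)² = 9 + 132.25 = 141.25
|pT5|² = (5.5−14)² + (2.5−6)² = 72.25 + 12.25 = 84.5
The largest is to T3.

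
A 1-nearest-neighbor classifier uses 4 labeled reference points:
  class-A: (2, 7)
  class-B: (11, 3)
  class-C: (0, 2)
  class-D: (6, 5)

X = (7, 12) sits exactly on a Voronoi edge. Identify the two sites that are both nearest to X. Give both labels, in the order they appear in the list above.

Squared distances from X to each site:
d²(X, class-A) = (7−2)² + (12−7)² = 25 + 25 = 50
d²(X, class-B) = (7−11)² + (12−3)² = 16 + 81 = 97
d²(X, class-C) = (7−0)² + (12−2)² = 49 + 100 = 149
d²(X, class-D) = (7−6)² + (12−5)² = 1 + 49 = 50
X is equidistant from class-A and class-D (both at squared distance 50), and every other site is strictly farther — so X lies on the class-A–class-D Voronoi edge.

class-A and class-D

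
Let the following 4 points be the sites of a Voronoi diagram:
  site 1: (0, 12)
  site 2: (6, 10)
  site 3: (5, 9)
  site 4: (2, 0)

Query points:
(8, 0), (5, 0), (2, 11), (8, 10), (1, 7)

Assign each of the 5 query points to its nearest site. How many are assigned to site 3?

1

(8, 0) — d² to each: site 1:208, site 2:104, site 3:90, site 4:36 → nearest is site 4
(5, 0) — d² to each: site 1:169, site 2:101, site 3:81, site 4:9 → nearest is site 4
(2, 11) — d² to each: site 1:5, site 2:17, site 3:13, site 4:121 → nearest is site 1
(8, 10) — d² to each: site 1:68, site 2:4, site 3:10, site 4:136 → nearest is site 2
(1, 7) — d² to each: site 1:26, site 2:34, site 3:20, site 4:50 → nearest is site 3
1 of the 5 points has site 3 as nearest.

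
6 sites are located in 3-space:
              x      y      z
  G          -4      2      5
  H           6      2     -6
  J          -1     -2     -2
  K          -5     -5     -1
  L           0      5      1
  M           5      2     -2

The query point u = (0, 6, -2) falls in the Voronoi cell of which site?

L

Squared Euclidean distances:
|uG|² = (0−(-4))² + (6−2)² + (-2−5)² = 16 + 16 + 49 = 81
|uH|² = (0−6)² + (6−2)² + (-2−(-6))² = 36 + 16 + 16 = 68
|uJ|² = (0−(-1))² + (6−(-2))² + (-2−(-2))² = 1 + 64 + 0 = 65
|uK|² = (0−(-5))² + (6−(-5))² + (-2−(-1))² = 25 + 121 + 1 = 147
|uL|² = (0−0)² + (6−5)² + (-2−1)² = 0 + 1 + 9 = 10
|uM|² = (0−5)² + (6−2)² + (-2−(-2))² = 25 + 16 + 0 = 41
The smallest is to L, so u lies in the Voronoi region of L.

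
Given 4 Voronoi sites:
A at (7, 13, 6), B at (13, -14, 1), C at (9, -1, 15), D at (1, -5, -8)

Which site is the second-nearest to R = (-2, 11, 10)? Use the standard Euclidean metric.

C

Since √ is increasing, it suffices to compare squared distances:
|RA|² = (-2−7)² + (11−13)² + (10−6)² = 81 + 4 + 16 = 101
|RB|² = (-2−13)² + (11−(-14))² + (10−1)² = 225 + 625 + 81 = 931
|RC|² = (-2−9)² + (11−(-1))² + (10−15)² = 121 + 144 + 25 = 290
|RD|² = (-2−1)² + (11−(-5))² + (10−(-8))² = 9 + 256 + 324 = 589
Sorted ascending: A, C, D, … — the second-nearest is C.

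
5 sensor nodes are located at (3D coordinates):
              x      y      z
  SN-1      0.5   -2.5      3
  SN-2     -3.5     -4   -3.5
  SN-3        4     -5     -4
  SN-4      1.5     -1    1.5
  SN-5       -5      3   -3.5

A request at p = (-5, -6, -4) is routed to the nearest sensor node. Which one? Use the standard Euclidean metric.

Squared Euclidean distances:
d²(p, SN-1) = 30.25 + 12.25 + 49 = 91.5
d²(p, SN-2) = 2.25 + 4 + 0.25 = 6.5
d²(p, SN-3) = 81 + 1 + 0 = 82
d²(p, SN-4) = 42.25 + 25 + 30.25 = 97.5
d²(p, SN-5) = 0 + 81 + 0.25 = 81.25
SN-2 is nearest.

SN-2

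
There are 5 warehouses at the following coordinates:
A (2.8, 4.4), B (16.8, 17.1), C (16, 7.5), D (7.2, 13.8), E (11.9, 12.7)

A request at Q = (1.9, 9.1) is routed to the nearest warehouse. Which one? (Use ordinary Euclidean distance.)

A

Compare squared distances (the ordering matches that of the actual distances):
|QA|² = (1.9−2.8)² + (9.1−4.4)² = 0.81 + 22.09 = 22.9
|QB|² = (1.9−16.8)² + (9.1−17.1)² = 222.01 + 64 = 286.01
|QC|² = (1.9−16)² + (9.1−7.5)² = 198.81 + 2.56 = 201.37
|QD|² = (1.9−7.2)² + (9.1−13.8)² = 28.09 + 22.09 = 50.18
|QE|² = (1.9−11.9)² + (9.1−12.7)² = 100 + 12.96 = 112.96
Minimum is at A.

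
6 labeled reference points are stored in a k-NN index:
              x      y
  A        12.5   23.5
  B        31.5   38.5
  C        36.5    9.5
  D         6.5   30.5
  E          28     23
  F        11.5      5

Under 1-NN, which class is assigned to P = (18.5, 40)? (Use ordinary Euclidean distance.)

B

Compare squared distances (the ordering matches that of the actual distances):
|PA|² = 36 + 272.25 = 308.25
|PB|² = 169 + 2.25 = 171.25
|PC|² = 324 + 930.25 = 1254.25
|PD|² = 144 + 90.25 = 234.25
|PE|² = 90.25 + 289 = 379.25
|PF|² = 49 + 1225 = 1274
B is nearest.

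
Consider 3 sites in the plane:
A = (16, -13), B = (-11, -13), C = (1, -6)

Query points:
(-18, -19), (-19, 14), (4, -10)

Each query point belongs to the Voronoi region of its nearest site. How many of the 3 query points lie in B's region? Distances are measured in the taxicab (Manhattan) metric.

2

(-18, -19) — d to each: A:40, B:13, C:32 → nearest is B
(-19, 14) — d to each: A:62, B:35, C:40 → nearest is B
(4, -10) — d to each: A:15, B:18, C:7 → nearest is C
2 of the 3 points have B as nearest.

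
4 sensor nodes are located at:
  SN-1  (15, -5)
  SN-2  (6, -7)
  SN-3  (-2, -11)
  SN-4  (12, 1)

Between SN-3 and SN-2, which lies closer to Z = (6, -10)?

SN-2

Compare squared distances:
d²(Z, SN-3) = (6−(-2))² + (-10−(-11))² = 64 + 1 = 65
d²(Z, SN-2) = (6−6)² + (-10−(-7))² = 0 + 9 = 9
65 > 9, so SN-2 is closer.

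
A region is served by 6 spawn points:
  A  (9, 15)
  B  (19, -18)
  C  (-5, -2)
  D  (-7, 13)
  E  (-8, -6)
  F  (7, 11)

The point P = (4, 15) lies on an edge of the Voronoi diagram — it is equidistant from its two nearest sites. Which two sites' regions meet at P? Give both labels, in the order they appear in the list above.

A and F

Squared distances from P to each site:
|PA|² = (4−9)² + (15−15)² = 25 + 0 = 25
|PB|² = (4−19)² + (15−(-18))² = 225 + 1089 = 1314
|PC|² = (4−(-5))² + (15−(-2))² = 81 + 289 = 370
|PD|² = (4−(-7))² + (15−13)² = 121 + 4 = 125
|PE|² = (4−(-8))² + (15−(-6))² = 144 + 441 = 585
|PF|² = (4−7)² + (15−11)² = 9 + 16 = 25
P is equidistant from A and F (both at squared distance 25), and every other site is strictly farther — so P lies on the A–F Voronoi edge.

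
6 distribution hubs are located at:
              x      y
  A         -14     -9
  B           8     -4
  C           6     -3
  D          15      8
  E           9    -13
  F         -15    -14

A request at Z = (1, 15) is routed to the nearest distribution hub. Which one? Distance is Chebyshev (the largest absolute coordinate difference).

D

d(Z,A) = max(15, 24) = 24
d(Z,B) = max(7, 19) = 19
d(Z,C) = max(5, 18) = 18
d(Z,D) = max(14, 7) = 14
d(Z,E) = max(8, 28) = 28
d(Z,F) = max(16, 29) = 29
D is nearest.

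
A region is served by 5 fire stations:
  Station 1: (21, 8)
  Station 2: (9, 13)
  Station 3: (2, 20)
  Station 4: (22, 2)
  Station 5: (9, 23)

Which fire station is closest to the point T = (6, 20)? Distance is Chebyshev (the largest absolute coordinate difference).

d(T, Station 1) = max(15, 12) = 15
d(T, Station 2) = max(3, 7) = 7
d(T, Station 3) = max(4, 0) = 4
d(T, Station 4) = max(16, 18) = 18
d(T, Station 5) = max(3, 3) = 3
Station 5 is nearest.

Station 5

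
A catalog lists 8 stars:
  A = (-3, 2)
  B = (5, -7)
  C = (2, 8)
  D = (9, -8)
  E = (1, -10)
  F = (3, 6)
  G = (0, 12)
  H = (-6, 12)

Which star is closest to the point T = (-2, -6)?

Squared Euclidean distances:
|TA|² = (-2−(-3))² + (-6−2)² = 1 + 64 = 65
|TB|² = (-2−5)² + (-6−(-7))² = 49 + 1 = 50
|TC|² = (-2−2)² + (-6−8)² = 16 + 196 = 212
|TD|² = (-2−9)² + (-6−(-8))² = 121 + 4 = 125
|TE|² = (-2−1)² + (-6−(-10))² = 9 + 16 = 25
|TF|² = (-2−3)² + (-6−6)² = 25 + 144 = 169
|TG|² = (-2−0)² + (-6−12)² = 4 + 324 = 328
|TH|² = (-2−(-6))² + (-6−12)² = 16 + 324 = 340
E is nearest.

E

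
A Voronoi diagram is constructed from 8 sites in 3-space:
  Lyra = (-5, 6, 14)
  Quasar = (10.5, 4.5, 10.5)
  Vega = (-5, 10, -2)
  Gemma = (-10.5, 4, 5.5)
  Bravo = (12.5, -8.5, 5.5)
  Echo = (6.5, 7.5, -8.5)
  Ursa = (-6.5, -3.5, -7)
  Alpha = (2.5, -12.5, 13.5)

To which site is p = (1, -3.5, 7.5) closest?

Since √ is increasing, it suffices to compare squared distances:
d²(p, Lyra) = (1−(-5))² + (-3.5−6)² + (7.5−14)² = 36 + 90.25 + 42.25 = 168.5
d²(p, Quasar) = (1−10.5)² + (-3.5−4.5)² + (7.5−10.5)² = 90.25 + 64 + 9 = 163.25
d²(p, Vega) = (1−(-5))² + (-3.5−10)² + (7.5−(-2))² = 36 + 182.25 + 90.25 = 308.5
d²(p, Gemma) = (1−(-10.5))² + (-3.5−4)² + (7.5−5.5)² = 132.25 + 56.25 + 4 = 192.5
d²(p, Bravo) = (1−12.5)² + (-3.5−(-8.5))² + (7.5−5.5)² = 132.25 + 25 + 4 = 161.25
d²(p, Echo) = (1−6.5)² + (-3.5−7.5)² + (7.5−(-8.5))² = 30.25 + 121 + 256 = 407.25
d²(p, Ursa) = (1−(-6.5))² + (-3.5−(-3.5))² + (7.5−(-7))² = 56.25 + 0 + 210.25 = 266.5
d²(p, Alpha) = (1−2.5)² + (-3.5−(-12.5))² + (7.5−13.5)² = 2.25 + 81 + 36 = 119.25
Minimum is at Alpha.

Alpha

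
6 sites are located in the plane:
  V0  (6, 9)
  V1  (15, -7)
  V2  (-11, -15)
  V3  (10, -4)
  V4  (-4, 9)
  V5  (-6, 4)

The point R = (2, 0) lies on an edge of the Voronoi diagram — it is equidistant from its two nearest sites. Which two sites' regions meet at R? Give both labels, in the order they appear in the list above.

V3 and V5

Squared distances from R to each site:
|RV0|² = 16 + 81 = 97
|RV1|² = 169 + 49 = 218
|RV2|² = 169 + 225 = 394
|RV3|² = 64 + 16 = 80
|RV4|² = 36 + 81 = 117
|RV5|² = 64 + 16 = 80
R is equidistant from V3 and V5 (both at squared distance 80), and every other site is strictly farther — so R lies on the V3–V5 Voronoi edge.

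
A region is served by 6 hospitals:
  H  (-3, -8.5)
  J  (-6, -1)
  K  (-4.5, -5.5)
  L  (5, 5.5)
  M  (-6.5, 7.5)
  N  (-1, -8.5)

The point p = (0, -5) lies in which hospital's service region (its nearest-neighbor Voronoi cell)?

Compare squared distances (the ordering matches that of the actual distances):
|pH|² = (0−(-3))² + (-5−(-8.5))² = 9 + 12.25 = 21.25
|pJ|² = (0−(-6))² + (-5−(-1))² = 36 + 16 = 52
|pK|² = (0−(-4.5))² + (-5−(-5.5))² = 20.25 + 0.25 = 20.5
|pL|² = (0−5)² + (-5−5.5)² = 25 + 110.25 = 135.25
|pM|² = (0−(-6.5))² + (-5−7.5)² = 42.25 + 156.25 = 198.5
|pN|² = (0−(-1))² + (-5−(-8.5))² = 1 + 12.25 = 13.25
Minimum is at N.

N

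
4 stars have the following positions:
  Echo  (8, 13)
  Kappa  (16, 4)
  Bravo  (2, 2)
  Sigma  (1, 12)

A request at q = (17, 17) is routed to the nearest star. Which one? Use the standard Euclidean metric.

Echo

Since √ is increasing, it suffices to compare squared distances:
d²(q, Echo) = (17−8)² + (17−13)² = 81 + 16 = 97
d²(q, Kappa) = (17−16)² + (17−4)² = 1 + 169 = 170
d²(q, Bravo) = (17−2)² + (17−2)² = 225 + 225 = 450
d²(q, Sigma) = (17−1)² + (17−12)² = 256 + 25 = 281
Minimum is at Echo.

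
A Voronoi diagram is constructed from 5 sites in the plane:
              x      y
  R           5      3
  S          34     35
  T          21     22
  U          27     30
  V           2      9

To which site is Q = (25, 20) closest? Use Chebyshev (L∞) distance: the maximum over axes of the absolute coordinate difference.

T

d(Q,R) = max(20, 17) = 20
d(Q,S) = max(9, 15) = 15
d(Q,T) = max(4, 2) = 4
d(Q,U) = max(2, 10) = 10
d(Q,V) = max(23, 11) = 23
The smallest is to T, so Q lies in the Voronoi region of T.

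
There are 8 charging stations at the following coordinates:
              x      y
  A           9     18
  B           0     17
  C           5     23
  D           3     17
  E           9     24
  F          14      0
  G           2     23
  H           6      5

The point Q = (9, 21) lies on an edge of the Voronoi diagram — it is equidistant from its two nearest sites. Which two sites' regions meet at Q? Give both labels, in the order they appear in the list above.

A and E

Squared distances from Q to each site:
|QA|² = 0 + 9 = 9
|QB|² = 81 + 16 = 97
|QC|² = 16 + 4 = 20
|QD|² = 36 + 16 = 52
|QE|² = 0 + 9 = 9
|QF|² = 25 + 441 = 466
|QG|² = 49 + 4 = 53
|QH|² = 9 + 256 = 265
Q is equidistant from A and E (both at squared distance 9), and every other site is strictly farther — so Q lies on the A–E Voronoi edge.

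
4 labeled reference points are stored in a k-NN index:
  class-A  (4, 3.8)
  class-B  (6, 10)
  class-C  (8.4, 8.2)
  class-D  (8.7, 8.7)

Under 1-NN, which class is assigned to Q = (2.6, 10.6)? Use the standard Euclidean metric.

Since √ is increasing, it suffices to compare squared distances:
d²(Q, class-A) = (2.6−4)² + (10.6−3.8)² = 1.96 + 46.24 = 48.2
d²(Q, class-B) = (2.6−6)² + (10.6−10)² = 11.56 + 0.36 = 11.92
d²(Q, class-C) = (2.6−8.4)² + (10.6−8.2)² = 33.64 + 5.76 = 39.4
d²(Q, class-D) = (2.6−8.7)² + (10.6−8.7)² = 37.21 + 3.61 = 40.82
Minimum is at class-B.

class-B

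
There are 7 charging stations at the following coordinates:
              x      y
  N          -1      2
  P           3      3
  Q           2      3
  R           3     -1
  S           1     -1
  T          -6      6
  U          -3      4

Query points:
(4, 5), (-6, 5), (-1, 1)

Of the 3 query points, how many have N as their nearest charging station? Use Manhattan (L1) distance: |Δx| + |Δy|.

(4, 5) — d to each: N:8, P:3, Q:4, R:7, S:9, T:11, U:8 → nearest is P
(-6, 5) — d to each: N:8, P:11, Q:10, R:15, S:13, T:1, U:4 → nearest is T
(-1, 1) — d to each: N:1, P:6, Q:5, R:6, S:4, T:10, U:5 → nearest is N
1 of the 3 points has N as nearest.

1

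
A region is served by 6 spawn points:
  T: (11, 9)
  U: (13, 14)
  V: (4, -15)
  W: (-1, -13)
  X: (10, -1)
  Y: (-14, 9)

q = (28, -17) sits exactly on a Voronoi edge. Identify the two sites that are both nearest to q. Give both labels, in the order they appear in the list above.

V and X

Squared distances from q to each site:
|qT|² = (28−11)² + (-17−9)² = 289 + 676 = 965
|qU|² = (28−13)² + (-17−14)² = 225 + 961 = 1186
|qV|² = (28−4)² + (-17−(-15))² = 576 + 4 = 580
|qW|² = (28−(-1))² + (-17−(-13))² = 841 + 16 = 857
|qX|² = (28−10)² + (-17−(-1))² = 324 + 256 = 580
|qY|² = (28−(-14))² + (-17−9)² = 1764 + 676 = 2440
q is equidistant from V and X (both at squared distance 580), and every other site is strictly farther — so q lies on the V–X Voronoi edge.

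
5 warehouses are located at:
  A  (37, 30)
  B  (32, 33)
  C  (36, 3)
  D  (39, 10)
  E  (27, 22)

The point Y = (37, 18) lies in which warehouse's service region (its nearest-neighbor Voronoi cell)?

D

Since √ is increasing, it suffices to compare squared distances:
|YA|² = (37−37)² + (18−30)² = 0 + 144 = 144
|YB|² = (37−32)² + (18−33)² = 25 + 225 = 250
|YC|² = (37−36)² + (18−3)² = 1 + 225 = 226
|YD|² = (37−39)² + (18−10)² = 4 + 64 = 68
|YE|² = (37−27)² + (18−22)² = 100 + 16 = 116
The smallest is to D, so Y lies in the Voronoi region of D.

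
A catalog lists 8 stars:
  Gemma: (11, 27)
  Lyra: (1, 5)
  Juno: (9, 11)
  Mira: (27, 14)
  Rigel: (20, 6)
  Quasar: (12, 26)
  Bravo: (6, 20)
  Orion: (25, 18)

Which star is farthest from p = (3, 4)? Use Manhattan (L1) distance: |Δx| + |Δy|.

Orion

d(p, Gemma) = |3−11| + |4−27| = 8 + 23 = 31
d(p, Lyra) = |3−1| + |4−5| = 2 + 1 = 3
d(p, Juno) = |3−9| + |4−11| = 6 + 7 = 13
d(p, Mira) = |3−27| + |4−14| = 24 + 10 = 34
d(p, Rigel) = |3−20| + |4−6| = 17 + 2 = 19
d(p, Quasar) = |3−12| + |4−26| = 9 + 22 = 31
d(p, Bravo) = |3−6| + |4−20| = 3 + 16 = 19
d(p, Orion) = |3−25| + |4−18| = 22 + 14 = 36
The largest is to Orion.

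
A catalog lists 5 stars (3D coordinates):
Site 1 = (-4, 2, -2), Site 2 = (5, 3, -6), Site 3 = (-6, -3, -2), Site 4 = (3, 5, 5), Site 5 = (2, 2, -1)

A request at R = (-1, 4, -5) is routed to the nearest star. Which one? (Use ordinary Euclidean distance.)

Site 1

Compare squared distances (the ordering matches that of the actual distances):
d²(R, Site 1) = (-1−(-4))² + (4−2)² + (-5−(-2))² = 9 + 4 + 9 = 22
d²(R, Site 2) = (-1−5)² + (4−3)² + (-5−(-6))² = 36 + 1 + 1 = 38
d²(R, Site 3) = (-1−(-6))² + (4−(-3))² + (-5−(-2))² = 25 + 49 + 9 = 83
d²(R, Site 4) = (-1−3)² + (4−5)² + (-5−5)² = 16 + 1 + 100 = 117
d²(R, Site 5) = (-1−2)² + (4−2)² + (-5−(-1))² = 9 + 4 + 16 = 29
Minimum is at Site 1.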